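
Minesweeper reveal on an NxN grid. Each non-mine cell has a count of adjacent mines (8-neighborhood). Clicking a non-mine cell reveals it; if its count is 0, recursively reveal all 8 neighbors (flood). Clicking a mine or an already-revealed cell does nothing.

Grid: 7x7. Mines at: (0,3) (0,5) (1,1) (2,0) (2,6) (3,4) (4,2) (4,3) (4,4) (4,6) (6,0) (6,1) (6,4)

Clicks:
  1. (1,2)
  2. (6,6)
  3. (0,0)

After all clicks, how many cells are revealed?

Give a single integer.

Answer: 6

Derivation:
Click 1 (1,2) count=2: revealed 1 new [(1,2)] -> total=1
Click 2 (6,6) count=0: revealed 4 new [(5,5) (5,6) (6,5) (6,6)] -> total=5
Click 3 (0,0) count=1: revealed 1 new [(0,0)] -> total=6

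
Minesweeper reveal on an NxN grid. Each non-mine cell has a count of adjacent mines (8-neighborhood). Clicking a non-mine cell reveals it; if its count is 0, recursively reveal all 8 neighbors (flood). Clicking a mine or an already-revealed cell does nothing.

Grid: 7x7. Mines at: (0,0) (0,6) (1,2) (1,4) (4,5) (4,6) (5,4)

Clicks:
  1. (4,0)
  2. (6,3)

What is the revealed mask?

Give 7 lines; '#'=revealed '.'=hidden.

Click 1 (4,0) count=0: revealed 25 new [(1,0) (1,1) (2,0) (2,1) (2,2) (2,3) (2,4) (3,0) (3,1) (3,2) (3,3) (3,4) (4,0) (4,1) (4,2) (4,3) (4,4) (5,0) (5,1) (5,2) (5,3) (6,0) (6,1) (6,2) (6,3)] -> total=25
Click 2 (6,3) count=1: revealed 0 new [(none)] -> total=25

Answer: .......
##.....
#####..
#####..
#####..
####...
####...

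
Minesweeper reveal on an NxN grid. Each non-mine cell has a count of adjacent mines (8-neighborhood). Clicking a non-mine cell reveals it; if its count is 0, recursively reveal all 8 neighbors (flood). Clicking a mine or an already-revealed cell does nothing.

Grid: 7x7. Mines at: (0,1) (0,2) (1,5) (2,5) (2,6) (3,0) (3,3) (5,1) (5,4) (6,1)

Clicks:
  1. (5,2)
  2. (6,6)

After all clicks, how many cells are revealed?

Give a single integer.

Click 1 (5,2) count=2: revealed 1 new [(5,2)] -> total=1
Click 2 (6,6) count=0: revealed 8 new [(3,5) (3,6) (4,5) (4,6) (5,5) (5,6) (6,5) (6,6)] -> total=9

Answer: 9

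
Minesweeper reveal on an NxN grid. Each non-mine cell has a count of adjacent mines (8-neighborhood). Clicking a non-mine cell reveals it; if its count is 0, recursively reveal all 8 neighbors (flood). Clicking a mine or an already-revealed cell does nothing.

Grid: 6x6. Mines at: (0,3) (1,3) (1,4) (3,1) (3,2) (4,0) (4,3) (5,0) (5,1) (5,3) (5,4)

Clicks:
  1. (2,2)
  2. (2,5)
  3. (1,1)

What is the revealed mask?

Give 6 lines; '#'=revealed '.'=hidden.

Click 1 (2,2) count=3: revealed 1 new [(2,2)] -> total=1
Click 2 (2,5) count=1: revealed 1 new [(2,5)] -> total=2
Click 3 (1,1) count=0: revealed 8 new [(0,0) (0,1) (0,2) (1,0) (1,1) (1,2) (2,0) (2,1)] -> total=10

Answer: ###...
###...
###..#
......
......
......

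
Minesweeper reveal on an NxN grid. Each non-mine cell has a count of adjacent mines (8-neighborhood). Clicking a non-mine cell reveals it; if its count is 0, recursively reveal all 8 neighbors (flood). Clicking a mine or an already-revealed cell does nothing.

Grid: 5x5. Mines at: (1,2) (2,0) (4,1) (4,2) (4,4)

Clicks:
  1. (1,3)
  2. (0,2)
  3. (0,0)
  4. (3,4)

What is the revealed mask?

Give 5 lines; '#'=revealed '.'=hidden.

Click 1 (1,3) count=1: revealed 1 new [(1,3)] -> total=1
Click 2 (0,2) count=1: revealed 1 new [(0,2)] -> total=2
Click 3 (0,0) count=0: revealed 4 new [(0,0) (0,1) (1,0) (1,1)] -> total=6
Click 4 (3,4) count=1: revealed 1 new [(3,4)] -> total=7

Answer: ###..
##.#.
.....
....#
.....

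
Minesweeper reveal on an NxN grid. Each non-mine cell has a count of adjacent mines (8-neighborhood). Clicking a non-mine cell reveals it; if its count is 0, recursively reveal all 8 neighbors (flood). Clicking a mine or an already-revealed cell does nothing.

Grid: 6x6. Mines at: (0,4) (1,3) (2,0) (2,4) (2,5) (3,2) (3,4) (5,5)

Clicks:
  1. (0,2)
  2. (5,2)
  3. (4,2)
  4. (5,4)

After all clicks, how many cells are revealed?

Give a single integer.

Click 1 (0,2) count=1: revealed 1 new [(0,2)] -> total=1
Click 2 (5,2) count=0: revealed 12 new [(3,0) (3,1) (4,0) (4,1) (4,2) (4,3) (4,4) (5,0) (5,1) (5,2) (5,3) (5,4)] -> total=13
Click 3 (4,2) count=1: revealed 0 new [(none)] -> total=13
Click 4 (5,4) count=1: revealed 0 new [(none)] -> total=13

Answer: 13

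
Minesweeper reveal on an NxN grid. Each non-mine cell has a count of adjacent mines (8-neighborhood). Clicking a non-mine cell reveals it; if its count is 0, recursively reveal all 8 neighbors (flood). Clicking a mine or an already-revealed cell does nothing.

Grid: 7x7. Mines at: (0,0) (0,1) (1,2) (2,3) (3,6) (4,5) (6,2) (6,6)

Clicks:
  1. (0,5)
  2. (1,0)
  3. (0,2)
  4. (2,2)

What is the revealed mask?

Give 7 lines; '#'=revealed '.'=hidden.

Answer: ..#####
#..####
..#.###
.......
.......
.......
.......

Derivation:
Click 1 (0,5) count=0: revealed 11 new [(0,3) (0,4) (0,5) (0,6) (1,3) (1,4) (1,5) (1,6) (2,4) (2,5) (2,6)] -> total=11
Click 2 (1,0) count=2: revealed 1 new [(1,0)] -> total=12
Click 3 (0,2) count=2: revealed 1 new [(0,2)] -> total=13
Click 4 (2,2) count=2: revealed 1 new [(2,2)] -> total=14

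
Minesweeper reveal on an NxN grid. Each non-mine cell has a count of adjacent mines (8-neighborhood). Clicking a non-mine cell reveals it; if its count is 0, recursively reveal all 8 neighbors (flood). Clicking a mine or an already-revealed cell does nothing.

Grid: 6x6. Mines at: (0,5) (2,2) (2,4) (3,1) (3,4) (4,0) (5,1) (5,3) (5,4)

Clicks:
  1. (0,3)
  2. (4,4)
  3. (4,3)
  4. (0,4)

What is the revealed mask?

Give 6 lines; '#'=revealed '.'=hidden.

Click 1 (0,3) count=0: revealed 12 new [(0,0) (0,1) (0,2) (0,3) (0,4) (1,0) (1,1) (1,2) (1,3) (1,4) (2,0) (2,1)] -> total=12
Click 2 (4,4) count=3: revealed 1 new [(4,4)] -> total=13
Click 3 (4,3) count=3: revealed 1 new [(4,3)] -> total=14
Click 4 (0,4) count=1: revealed 0 new [(none)] -> total=14

Answer: #####.
#####.
##....
......
...##.
......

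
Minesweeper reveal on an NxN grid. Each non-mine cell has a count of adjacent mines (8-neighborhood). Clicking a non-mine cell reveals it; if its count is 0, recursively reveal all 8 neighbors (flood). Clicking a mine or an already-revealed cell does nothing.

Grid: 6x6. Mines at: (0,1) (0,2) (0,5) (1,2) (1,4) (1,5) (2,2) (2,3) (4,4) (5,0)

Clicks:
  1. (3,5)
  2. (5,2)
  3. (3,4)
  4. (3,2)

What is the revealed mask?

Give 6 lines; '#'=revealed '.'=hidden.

Click 1 (3,5) count=1: revealed 1 new [(3,5)] -> total=1
Click 2 (5,2) count=0: revealed 9 new [(3,1) (3,2) (3,3) (4,1) (4,2) (4,3) (5,1) (5,2) (5,3)] -> total=10
Click 3 (3,4) count=2: revealed 1 new [(3,4)] -> total=11
Click 4 (3,2) count=2: revealed 0 new [(none)] -> total=11

Answer: ......
......
......
.#####
.###..
.###..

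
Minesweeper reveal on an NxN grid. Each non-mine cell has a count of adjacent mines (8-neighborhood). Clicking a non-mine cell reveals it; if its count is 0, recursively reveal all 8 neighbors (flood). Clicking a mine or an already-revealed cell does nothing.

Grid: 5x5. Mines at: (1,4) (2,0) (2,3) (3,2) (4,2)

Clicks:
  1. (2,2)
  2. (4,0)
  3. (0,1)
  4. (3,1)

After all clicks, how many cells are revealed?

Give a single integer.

Answer: 13

Derivation:
Click 1 (2,2) count=2: revealed 1 new [(2,2)] -> total=1
Click 2 (4,0) count=0: revealed 4 new [(3,0) (3,1) (4,0) (4,1)] -> total=5
Click 3 (0,1) count=0: revealed 8 new [(0,0) (0,1) (0,2) (0,3) (1,0) (1,1) (1,2) (1,3)] -> total=13
Click 4 (3,1) count=3: revealed 0 new [(none)] -> total=13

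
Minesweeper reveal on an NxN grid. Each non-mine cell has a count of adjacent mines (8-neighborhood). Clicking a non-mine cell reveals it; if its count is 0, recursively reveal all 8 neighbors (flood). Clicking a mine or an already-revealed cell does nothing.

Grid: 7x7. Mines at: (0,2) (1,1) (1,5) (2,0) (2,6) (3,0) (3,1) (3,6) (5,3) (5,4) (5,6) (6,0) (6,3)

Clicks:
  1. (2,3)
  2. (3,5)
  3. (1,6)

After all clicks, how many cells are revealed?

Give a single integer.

Click 1 (2,3) count=0: revealed 15 new [(1,2) (1,3) (1,4) (2,2) (2,3) (2,4) (2,5) (3,2) (3,3) (3,4) (3,5) (4,2) (4,3) (4,4) (4,5)] -> total=15
Click 2 (3,5) count=2: revealed 0 new [(none)] -> total=15
Click 3 (1,6) count=2: revealed 1 new [(1,6)] -> total=16

Answer: 16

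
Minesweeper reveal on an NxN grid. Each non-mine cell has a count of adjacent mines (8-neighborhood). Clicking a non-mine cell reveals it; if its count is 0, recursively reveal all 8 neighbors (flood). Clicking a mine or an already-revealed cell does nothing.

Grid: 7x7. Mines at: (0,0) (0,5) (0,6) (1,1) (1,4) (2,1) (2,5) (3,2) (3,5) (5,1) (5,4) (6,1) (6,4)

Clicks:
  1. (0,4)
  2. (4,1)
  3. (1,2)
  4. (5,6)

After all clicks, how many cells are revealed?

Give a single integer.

Answer: 9

Derivation:
Click 1 (0,4) count=2: revealed 1 new [(0,4)] -> total=1
Click 2 (4,1) count=2: revealed 1 new [(4,1)] -> total=2
Click 3 (1,2) count=2: revealed 1 new [(1,2)] -> total=3
Click 4 (5,6) count=0: revealed 6 new [(4,5) (4,6) (5,5) (5,6) (6,5) (6,6)] -> total=9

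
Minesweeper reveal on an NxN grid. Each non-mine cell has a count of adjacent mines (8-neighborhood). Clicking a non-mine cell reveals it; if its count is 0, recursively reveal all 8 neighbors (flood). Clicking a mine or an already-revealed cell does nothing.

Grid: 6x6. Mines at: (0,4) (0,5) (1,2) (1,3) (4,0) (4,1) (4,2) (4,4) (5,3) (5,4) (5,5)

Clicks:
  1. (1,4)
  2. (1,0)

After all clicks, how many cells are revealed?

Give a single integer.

Click 1 (1,4) count=3: revealed 1 new [(1,4)] -> total=1
Click 2 (1,0) count=0: revealed 8 new [(0,0) (0,1) (1,0) (1,1) (2,0) (2,1) (3,0) (3,1)] -> total=9

Answer: 9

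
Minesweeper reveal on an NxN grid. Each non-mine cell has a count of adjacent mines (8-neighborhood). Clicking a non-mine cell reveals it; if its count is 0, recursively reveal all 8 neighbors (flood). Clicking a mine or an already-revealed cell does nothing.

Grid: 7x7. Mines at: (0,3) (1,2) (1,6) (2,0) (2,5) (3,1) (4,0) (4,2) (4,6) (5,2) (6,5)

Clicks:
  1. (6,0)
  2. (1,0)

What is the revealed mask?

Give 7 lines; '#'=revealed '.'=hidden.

Click 1 (6,0) count=0: revealed 4 new [(5,0) (5,1) (6,0) (6,1)] -> total=4
Click 2 (1,0) count=1: revealed 1 new [(1,0)] -> total=5

Answer: .......
#......
.......
.......
.......
##.....
##.....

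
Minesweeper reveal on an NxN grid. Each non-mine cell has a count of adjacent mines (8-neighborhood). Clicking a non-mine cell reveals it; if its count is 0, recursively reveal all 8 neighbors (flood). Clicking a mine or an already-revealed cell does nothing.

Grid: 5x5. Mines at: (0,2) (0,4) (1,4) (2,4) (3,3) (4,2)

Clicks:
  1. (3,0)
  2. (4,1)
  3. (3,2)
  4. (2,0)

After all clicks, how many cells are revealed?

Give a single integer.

Answer: 13

Derivation:
Click 1 (3,0) count=0: revealed 13 new [(0,0) (0,1) (1,0) (1,1) (1,2) (2,0) (2,1) (2,2) (3,0) (3,1) (3,2) (4,0) (4,1)] -> total=13
Click 2 (4,1) count=1: revealed 0 new [(none)] -> total=13
Click 3 (3,2) count=2: revealed 0 new [(none)] -> total=13
Click 4 (2,0) count=0: revealed 0 new [(none)] -> total=13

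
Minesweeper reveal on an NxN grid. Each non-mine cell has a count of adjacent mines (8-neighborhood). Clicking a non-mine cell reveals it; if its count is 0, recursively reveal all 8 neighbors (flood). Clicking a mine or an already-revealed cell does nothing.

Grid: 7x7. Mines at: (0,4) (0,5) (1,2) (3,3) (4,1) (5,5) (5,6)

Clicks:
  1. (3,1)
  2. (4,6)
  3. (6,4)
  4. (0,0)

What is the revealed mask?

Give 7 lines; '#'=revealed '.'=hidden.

Answer: ##.....
##.....
##.....
##.....
......#
.......
....#..

Derivation:
Click 1 (3,1) count=1: revealed 1 new [(3,1)] -> total=1
Click 2 (4,6) count=2: revealed 1 new [(4,6)] -> total=2
Click 3 (6,4) count=1: revealed 1 new [(6,4)] -> total=3
Click 4 (0,0) count=0: revealed 7 new [(0,0) (0,1) (1,0) (1,1) (2,0) (2,1) (3,0)] -> total=10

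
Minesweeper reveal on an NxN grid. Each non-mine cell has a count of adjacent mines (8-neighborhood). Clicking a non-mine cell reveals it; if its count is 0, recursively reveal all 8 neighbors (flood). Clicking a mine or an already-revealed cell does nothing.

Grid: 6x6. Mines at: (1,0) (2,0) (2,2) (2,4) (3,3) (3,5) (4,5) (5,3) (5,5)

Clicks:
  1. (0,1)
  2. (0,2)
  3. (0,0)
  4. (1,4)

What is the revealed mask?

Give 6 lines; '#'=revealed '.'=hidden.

Click 1 (0,1) count=1: revealed 1 new [(0,1)] -> total=1
Click 2 (0,2) count=0: revealed 9 new [(0,2) (0,3) (0,4) (0,5) (1,1) (1,2) (1,3) (1,4) (1,5)] -> total=10
Click 3 (0,0) count=1: revealed 1 new [(0,0)] -> total=11
Click 4 (1,4) count=1: revealed 0 new [(none)] -> total=11

Answer: ######
.#####
......
......
......
......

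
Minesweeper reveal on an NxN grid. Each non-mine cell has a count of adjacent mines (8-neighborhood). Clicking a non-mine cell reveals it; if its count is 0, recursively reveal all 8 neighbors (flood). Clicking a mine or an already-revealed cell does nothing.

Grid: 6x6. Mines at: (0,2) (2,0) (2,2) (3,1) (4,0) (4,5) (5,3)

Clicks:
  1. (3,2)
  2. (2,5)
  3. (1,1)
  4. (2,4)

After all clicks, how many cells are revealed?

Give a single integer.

Click 1 (3,2) count=2: revealed 1 new [(3,2)] -> total=1
Click 2 (2,5) count=0: revealed 12 new [(0,3) (0,4) (0,5) (1,3) (1,4) (1,5) (2,3) (2,4) (2,5) (3,3) (3,4) (3,5)] -> total=13
Click 3 (1,1) count=3: revealed 1 new [(1,1)] -> total=14
Click 4 (2,4) count=0: revealed 0 new [(none)] -> total=14

Answer: 14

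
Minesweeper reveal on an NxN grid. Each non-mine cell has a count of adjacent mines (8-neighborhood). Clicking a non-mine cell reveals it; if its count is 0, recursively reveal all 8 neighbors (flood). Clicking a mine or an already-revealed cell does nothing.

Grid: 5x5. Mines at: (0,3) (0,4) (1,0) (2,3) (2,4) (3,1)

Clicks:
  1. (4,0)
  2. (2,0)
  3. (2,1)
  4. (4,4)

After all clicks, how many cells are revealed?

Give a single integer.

Answer: 9

Derivation:
Click 1 (4,0) count=1: revealed 1 new [(4,0)] -> total=1
Click 2 (2,0) count=2: revealed 1 new [(2,0)] -> total=2
Click 3 (2,1) count=2: revealed 1 new [(2,1)] -> total=3
Click 4 (4,4) count=0: revealed 6 new [(3,2) (3,3) (3,4) (4,2) (4,3) (4,4)] -> total=9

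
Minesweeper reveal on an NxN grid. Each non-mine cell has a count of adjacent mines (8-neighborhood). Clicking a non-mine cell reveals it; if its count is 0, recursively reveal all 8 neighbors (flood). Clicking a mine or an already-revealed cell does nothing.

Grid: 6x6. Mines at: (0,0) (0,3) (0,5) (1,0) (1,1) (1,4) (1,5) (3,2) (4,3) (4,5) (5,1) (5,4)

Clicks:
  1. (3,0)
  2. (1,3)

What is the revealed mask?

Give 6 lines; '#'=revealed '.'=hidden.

Click 1 (3,0) count=0: revealed 6 new [(2,0) (2,1) (3,0) (3,1) (4,0) (4,1)] -> total=6
Click 2 (1,3) count=2: revealed 1 new [(1,3)] -> total=7

Answer: ......
...#..
##....
##....
##....
......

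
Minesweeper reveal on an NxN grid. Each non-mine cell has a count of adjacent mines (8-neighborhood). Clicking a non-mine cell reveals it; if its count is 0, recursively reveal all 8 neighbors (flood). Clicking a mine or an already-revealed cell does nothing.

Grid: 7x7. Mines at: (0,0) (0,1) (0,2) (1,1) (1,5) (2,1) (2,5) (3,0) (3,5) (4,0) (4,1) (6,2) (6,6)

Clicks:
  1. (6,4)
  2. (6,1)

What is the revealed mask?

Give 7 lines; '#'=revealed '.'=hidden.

Click 1 (6,4) count=0: revealed 20 new [(1,2) (1,3) (1,4) (2,2) (2,3) (2,4) (3,2) (3,3) (3,4) (4,2) (4,3) (4,4) (4,5) (5,2) (5,3) (5,4) (5,5) (6,3) (6,4) (6,5)] -> total=20
Click 2 (6,1) count=1: revealed 1 new [(6,1)] -> total=21

Answer: .......
..###..
..###..
..###..
..####.
..####.
.#.###.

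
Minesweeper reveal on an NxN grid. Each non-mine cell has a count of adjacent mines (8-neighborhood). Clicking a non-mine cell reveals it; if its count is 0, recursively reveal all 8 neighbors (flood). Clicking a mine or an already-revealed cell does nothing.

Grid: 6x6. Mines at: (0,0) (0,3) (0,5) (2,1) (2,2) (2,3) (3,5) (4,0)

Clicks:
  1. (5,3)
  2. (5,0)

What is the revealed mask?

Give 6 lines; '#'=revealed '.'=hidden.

Click 1 (5,3) count=0: revealed 14 new [(3,1) (3,2) (3,3) (3,4) (4,1) (4,2) (4,3) (4,4) (4,5) (5,1) (5,2) (5,3) (5,4) (5,5)] -> total=14
Click 2 (5,0) count=1: revealed 1 new [(5,0)] -> total=15

Answer: ......
......
......
.####.
.#####
######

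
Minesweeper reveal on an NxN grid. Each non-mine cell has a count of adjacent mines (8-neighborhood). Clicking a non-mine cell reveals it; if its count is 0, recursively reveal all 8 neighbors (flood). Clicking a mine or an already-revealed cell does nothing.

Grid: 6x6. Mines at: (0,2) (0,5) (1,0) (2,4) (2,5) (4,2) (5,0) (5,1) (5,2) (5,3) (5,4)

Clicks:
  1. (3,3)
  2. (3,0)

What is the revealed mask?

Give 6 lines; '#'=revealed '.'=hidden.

Click 1 (3,3) count=2: revealed 1 new [(3,3)] -> total=1
Click 2 (3,0) count=0: revealed 6 new [(2,0) (2,1) (3,0) (3,1) (4,0) (4,1)] -> total=7

Answer: ......
......
##....
##.#..
##....
......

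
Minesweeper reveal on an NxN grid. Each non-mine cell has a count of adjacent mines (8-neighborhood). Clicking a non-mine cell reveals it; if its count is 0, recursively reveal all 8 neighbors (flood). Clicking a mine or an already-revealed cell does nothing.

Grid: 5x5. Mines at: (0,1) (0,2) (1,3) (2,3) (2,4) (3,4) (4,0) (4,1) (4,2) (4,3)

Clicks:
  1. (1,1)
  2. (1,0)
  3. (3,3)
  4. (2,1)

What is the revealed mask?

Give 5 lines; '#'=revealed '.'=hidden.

Answer: .....
###..
###..
####.
.....

Derivation:
Click 1 (1,1) count=2: revealed 1 new [(1,1)] -> total=1
Click 2 (1,0) count=1: revealed 1 new [(1,0)] -> total=2
Click 3 (3,3) count=5: revealed 1 new [(3,3)] -> total=3
Click 4 (2,1) count=0: revealed 7 new [(1,2) (2,0) (2,1) (2,2) (3,0) (3,1) (3,2)] -> total=10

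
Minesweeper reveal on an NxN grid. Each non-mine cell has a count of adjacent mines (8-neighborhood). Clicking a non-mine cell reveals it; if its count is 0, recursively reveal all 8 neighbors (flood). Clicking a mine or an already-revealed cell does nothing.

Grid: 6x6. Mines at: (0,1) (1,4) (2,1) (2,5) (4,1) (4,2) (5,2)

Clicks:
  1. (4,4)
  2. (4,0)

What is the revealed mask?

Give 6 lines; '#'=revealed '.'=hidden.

Answer: ......
......
......
...###
#..###
...###

Derivation:
Click 1 (4,4) count=0: revealed 9 new [(3,3) (3,4) (3,5) (4,3) (4,4) (4,5) (5,3) (5,4) (5,5)] -> total=9
Click 2 (4,0) count=1: revealed 1 new [(4,0)] -> total=10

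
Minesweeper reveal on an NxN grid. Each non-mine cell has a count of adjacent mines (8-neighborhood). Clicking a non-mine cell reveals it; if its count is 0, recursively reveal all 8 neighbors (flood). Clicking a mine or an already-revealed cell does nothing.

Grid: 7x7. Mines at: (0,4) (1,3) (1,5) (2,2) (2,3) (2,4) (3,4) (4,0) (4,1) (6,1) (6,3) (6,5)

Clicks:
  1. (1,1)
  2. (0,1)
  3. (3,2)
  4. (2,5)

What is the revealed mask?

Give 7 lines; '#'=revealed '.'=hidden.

Click 1 (1,1) count=1: revealed 1 new [(1,1)] -> total=1
Click 2 (0,1) count=0: revealed 9 new [(0,0) (0,1) (0,2) (1,0) (1,2) (2,0) (2,1) (3,0) (3,1)] -> total=10
Click 3 (3,2) count=3: revealed 1 new [(3,2)] -> total=11
Click 4 (2,5) count=3: revealed 1 new [(2,5)] -> total=12

Answer: ###....
###....
##...#.
###....
.......
.......
.......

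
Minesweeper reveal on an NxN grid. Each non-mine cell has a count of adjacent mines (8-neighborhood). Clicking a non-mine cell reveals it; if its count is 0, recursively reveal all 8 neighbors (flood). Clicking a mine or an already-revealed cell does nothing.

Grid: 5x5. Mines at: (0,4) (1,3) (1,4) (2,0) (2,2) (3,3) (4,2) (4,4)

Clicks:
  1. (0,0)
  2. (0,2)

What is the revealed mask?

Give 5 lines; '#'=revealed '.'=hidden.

Answer: ###..
###..
.....
.....
.....

Derivation:
Click 1 (0,0) count=0: revealed 6 new [(0,0) (0,1) (0,2) (1,0) (1,1) (1,2)] -> total=6
Click 2 (0,2) count=1: revealed 0 new [(none)] -> total=6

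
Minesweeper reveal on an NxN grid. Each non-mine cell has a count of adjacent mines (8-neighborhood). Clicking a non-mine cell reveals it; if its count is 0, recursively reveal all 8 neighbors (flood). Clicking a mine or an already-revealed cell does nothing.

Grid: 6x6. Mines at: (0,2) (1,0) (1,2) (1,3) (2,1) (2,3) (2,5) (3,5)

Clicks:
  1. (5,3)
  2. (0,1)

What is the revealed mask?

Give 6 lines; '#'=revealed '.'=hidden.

Click 1 (5,3) count=0: revealed 17 new [(3,0) (3,1) (3,2) (3,3) (3,4) (4,0) (4,1) (4,2) (4,3) (4,4) (4,5) (5,0) (5,1) (5,2) (5,3) (5,4) (5,5)] -> total=17
Click 2 (0,1) count=3: revealed 1 new [(0,1)] -> total=18

Answer: .#....
......
......
#####.
######
######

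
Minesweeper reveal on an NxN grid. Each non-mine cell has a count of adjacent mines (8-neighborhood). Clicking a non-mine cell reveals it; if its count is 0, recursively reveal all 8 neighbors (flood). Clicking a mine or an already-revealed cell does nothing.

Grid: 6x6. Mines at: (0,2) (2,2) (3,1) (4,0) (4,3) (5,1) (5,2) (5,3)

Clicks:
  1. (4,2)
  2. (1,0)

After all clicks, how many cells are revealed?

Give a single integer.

Click 1 (4,2) count=5: revealed 1 new [(4,2)] -> total=1
Click 2 (1,0) count=0: revealed 6 new [(0,0) (0,1) (1,0) (1,1) (2,0) (2,1)] -> total=7

Answer: 7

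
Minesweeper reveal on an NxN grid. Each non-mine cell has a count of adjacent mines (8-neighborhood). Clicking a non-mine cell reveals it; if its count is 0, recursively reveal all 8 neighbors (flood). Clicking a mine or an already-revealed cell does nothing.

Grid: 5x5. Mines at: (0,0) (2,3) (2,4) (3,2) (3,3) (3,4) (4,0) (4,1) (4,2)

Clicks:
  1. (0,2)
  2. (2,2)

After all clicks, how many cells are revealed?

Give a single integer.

Click 1 (0,2) count=0: revealed 8 new [(0,1) (0,2) (0,3) (0,4) (1,1) (1,2) (1,3) (1,4)] -> total=8
Click 2 (2,2) count=3: revealed 1 new [(2,2)] -> total=9

Answer: 9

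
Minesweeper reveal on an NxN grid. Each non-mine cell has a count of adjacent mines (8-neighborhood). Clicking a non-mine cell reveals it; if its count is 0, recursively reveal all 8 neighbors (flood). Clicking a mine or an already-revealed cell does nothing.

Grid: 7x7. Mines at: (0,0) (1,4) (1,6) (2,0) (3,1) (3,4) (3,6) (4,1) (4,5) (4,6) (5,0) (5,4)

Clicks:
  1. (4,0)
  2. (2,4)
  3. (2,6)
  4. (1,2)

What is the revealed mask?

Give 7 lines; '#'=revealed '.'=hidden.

Click 1 (4,0) count=3: revealed 1 new [(4,0)] -> total=1
Click 2 (2,4) count=2: revealed 1 new [(2,4)] -> total=2
Click 3 (2,6) count=2: revealed 1 new [(2,6)] -> total=3
Click 4 (1,2) count=0: revealed 9 new [(0,1) (0,2) (0,3) (1,1) (1,2) (1,3) (2,1) (2,2) (2,3)] -> total=12

Answer: .###...
.###...
.####.#
.......
#......
.......
.......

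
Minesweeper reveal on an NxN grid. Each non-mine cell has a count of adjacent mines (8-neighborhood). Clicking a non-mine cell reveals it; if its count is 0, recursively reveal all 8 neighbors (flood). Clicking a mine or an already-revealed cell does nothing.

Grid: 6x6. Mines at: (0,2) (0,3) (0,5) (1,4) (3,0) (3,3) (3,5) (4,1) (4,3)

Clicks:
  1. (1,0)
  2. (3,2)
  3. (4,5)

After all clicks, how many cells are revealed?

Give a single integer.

Answer: 8

Derivation:
Click 1 (1,0) count=0: revealed 6 new [(0,0) (0,1) (1,0) (1,1) (2,0) (2,1)] -> total=6
Click 2 (3,2) count=3: revealed 1 new [(3,2)] -> total=7
Click 3 (4,5) count=1: revealed 1 new [(4,5)] -> total=8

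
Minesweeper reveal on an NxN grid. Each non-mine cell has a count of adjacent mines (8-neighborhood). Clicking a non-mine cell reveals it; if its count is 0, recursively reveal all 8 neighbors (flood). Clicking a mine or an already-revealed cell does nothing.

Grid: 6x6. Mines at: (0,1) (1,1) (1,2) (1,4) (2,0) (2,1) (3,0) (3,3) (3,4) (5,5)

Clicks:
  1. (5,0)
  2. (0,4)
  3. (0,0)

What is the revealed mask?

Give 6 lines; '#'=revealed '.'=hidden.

Click 1 (5,0) count=0: revealed 10 new [(4,0) (4,1) (4,2) (4,3) (4,4) (5,0) (5,1) (5,2) (5,3) (5,4)] -> total=10
Click 2 (0,4) count=1: revealed 1 new [(0,4)] -> total=11
Click 3 (0,0) count=2: revealed 1 new [(0,0)] -> total=12

Answer: #...#.
......
......
......
#####.
#####.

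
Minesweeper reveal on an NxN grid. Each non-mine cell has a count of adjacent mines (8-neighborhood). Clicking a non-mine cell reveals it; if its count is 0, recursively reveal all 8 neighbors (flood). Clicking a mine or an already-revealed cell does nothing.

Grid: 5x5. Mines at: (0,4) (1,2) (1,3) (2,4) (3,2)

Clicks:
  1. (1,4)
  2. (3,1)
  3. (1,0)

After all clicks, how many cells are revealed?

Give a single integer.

Answer: 11

Derivation:
Click 1 (1,4) count=3: revealed 1 new [(1,4)] -> total=1
Click 2 (3,1) count=1: revealed 1 new [(3,1)] -> total=2
Click 3 (1,0) count=0: revealed 9 new [(0,0) (0,1) (1,0) (1,1) (2,0) (2,1) (3,0) (4,0) (4,1)] -> total=11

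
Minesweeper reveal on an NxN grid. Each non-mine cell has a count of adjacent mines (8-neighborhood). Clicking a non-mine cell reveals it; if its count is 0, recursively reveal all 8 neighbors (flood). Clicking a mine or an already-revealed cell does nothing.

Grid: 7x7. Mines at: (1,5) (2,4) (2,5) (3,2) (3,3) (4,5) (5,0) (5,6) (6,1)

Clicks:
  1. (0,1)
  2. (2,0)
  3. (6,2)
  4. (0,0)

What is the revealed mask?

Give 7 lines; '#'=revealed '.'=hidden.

Answer: #####..
#####..
####...
##.....
##.....
.......
..#....

Derivation:
Click 1 (0,1) count=0: revealed 18 new [(0,0) (0,1) (0,2) (0,3) (0,4) (1,0) (1,1) (1,2) (1,3) (1,4) (2,0) (2,1) (2,2) (2,3) (3,0) (3,1) (4,0) (4,1)] -> total=18
Click 2 (2,0) count=0: revealed 0 new [(none)] -> total=18
Click 3 (6,2) count=1: revealed 1 new [(6,2)] -> total=19
Click 4 (0,0) count=0: revealed 0 new [(none)] -> total=19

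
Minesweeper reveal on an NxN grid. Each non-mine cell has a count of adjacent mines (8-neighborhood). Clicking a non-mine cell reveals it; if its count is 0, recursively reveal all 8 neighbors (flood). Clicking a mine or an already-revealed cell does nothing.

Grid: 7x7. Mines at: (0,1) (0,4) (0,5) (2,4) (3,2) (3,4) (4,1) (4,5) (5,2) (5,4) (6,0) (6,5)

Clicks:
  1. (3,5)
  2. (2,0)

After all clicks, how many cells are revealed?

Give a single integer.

Click 1 (3,5) count=3: revealed 1 new [(3,5)] -> total=1
Click 2 (2,0) count=0: revealed 6 new [(1,0) (1,1) (2,0) (2,1) (3,0) (3,1)] -> total=7

Answer: 7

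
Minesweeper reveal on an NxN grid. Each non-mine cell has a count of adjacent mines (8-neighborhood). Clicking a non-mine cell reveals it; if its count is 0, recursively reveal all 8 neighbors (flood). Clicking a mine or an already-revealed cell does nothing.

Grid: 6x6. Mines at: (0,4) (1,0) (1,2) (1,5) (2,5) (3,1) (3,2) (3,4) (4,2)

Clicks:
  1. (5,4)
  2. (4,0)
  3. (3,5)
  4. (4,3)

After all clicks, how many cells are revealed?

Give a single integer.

Click 1 (5,4) count=0: revealed 6 new [(4,3) (4,4) (4,5) (5,3) (5,4) (5,5)] -> total=6
Click 2 (4,0) count=1: revealed 1 new [(4,0)] -> total=7
Click 3 (3,5) count=2: revealed 1 new [(3,5)] -> total=8
Click 4 (4,3) count=3: revealed 0 new [(none)] -> total=8

Answer: 8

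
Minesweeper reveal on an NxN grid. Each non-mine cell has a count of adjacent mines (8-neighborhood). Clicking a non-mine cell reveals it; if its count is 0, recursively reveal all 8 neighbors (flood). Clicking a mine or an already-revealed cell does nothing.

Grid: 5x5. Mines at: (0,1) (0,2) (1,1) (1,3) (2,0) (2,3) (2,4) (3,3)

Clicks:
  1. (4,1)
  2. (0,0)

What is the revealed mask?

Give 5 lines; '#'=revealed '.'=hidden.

Answer: #....
.....
.....
###..
###..

Derivation:
Click 1 (4,1) count=0: revealed 6 new [(3,0) (3,1) (3,2) (4,0) (4,1) (4,2)] -> total=6
Click 2 (0,0) count=2: revealed 1 new [(0,0)] -> total=7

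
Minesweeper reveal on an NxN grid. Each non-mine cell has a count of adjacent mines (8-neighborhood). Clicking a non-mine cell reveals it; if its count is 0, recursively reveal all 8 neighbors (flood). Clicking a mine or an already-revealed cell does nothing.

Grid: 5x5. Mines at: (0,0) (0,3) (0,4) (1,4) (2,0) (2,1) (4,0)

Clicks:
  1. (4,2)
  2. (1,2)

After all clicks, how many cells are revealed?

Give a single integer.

Answer: 12

Derivation:
Click 1 (4,2) count=0: revealed 11 new [(2,2) (2,3) (2,4) (3,1) (3,2) (3,3) (3,4) (4,1) (4,2) (4,3) (4,4)] -> total=11
Click 2 (1,2) count=2: revealed 1 new [(1,2)] -> total=12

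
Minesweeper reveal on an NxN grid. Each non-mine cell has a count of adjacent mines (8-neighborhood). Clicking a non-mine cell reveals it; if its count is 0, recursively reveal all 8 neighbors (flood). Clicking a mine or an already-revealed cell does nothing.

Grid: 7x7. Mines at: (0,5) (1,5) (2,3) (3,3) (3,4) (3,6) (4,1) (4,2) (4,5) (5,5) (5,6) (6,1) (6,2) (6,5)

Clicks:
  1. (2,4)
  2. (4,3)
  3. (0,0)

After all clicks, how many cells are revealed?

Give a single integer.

Click 1 (2,4) count=4: revealed 1 new [(2,4)] -> total=1
Click 2 (4,3) count=3: revealed 1 new [(4,3)] -> total=2
Click 3 (0,0) count=0: revealed 16 new [(0,0) (0,1) (0,2) (0,3) (0,4) (1,0) (1,1) (1,2) (1,3) (1,4) (2,0) (2,1) (2,2) (3,0) (3,1) (3,2)] -> total=18

Answer: 18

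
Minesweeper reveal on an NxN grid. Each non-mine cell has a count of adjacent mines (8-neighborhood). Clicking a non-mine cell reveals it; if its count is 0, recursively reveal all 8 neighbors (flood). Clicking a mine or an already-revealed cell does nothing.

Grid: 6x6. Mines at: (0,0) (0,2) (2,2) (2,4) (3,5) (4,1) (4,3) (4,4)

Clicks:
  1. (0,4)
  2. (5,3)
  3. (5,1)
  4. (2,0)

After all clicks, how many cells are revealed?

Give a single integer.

Click 1 (0,4) count=0: revealed 6 new [(0,3) (0,4) (0,5) (1,3) (1,4) (1,5)] -> total=6
Click 2 (5,3) count=2: revealed 1 new [(5,3)] -> total=7
Click 3 (5,1) count=1: revealed 1 new [(5,1)] -> total=8
Click 4 (2,0) count=0: revealed 6 new [(1,0) (1,1) (2,0) (2,1) (3,0) (3,1)] -> total=14

Answer: 14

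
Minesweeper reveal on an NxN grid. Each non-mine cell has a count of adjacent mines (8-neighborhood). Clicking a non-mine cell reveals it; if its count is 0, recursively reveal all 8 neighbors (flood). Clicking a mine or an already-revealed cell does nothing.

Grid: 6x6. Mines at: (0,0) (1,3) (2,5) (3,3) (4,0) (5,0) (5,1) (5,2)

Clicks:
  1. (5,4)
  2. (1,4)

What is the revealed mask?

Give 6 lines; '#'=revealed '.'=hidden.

Answer: ......
....#.
......
....##
...###
...###

Derivation:
Click 1 (5,4) count=0: revealed 8 new [(3,4) (3,5) (4,3) (4,4) (4,5) (5,3) (5,4) (5,5)] -> total=8
Click 2 (1,4) count=2: revealed 1 new [(1,4)] -> total=9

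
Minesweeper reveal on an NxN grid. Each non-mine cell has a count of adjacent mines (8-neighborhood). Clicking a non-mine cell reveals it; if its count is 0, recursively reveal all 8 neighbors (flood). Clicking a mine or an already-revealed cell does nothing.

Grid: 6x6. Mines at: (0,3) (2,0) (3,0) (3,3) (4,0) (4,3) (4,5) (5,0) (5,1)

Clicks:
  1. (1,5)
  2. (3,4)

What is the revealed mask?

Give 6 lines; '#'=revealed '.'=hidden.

Click 1 (1,5) count=0: revealed 8 new [(0,4) (0,5) (1,4) (1,5) (2,4) (2,5) (3,4) (3,5)] -> total=8
Click 2 (3,4) count=3: revealed 0 new [(none)] -> total=8

Answer: ....##
....##
....##
....##
......
......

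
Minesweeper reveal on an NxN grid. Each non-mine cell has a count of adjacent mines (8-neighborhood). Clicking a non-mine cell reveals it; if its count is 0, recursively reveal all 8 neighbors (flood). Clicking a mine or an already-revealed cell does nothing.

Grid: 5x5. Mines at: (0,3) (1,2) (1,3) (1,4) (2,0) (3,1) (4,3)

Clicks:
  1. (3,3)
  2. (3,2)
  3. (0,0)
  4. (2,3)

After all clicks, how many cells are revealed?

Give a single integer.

Click 1 (3,3) count=1: revealed 1 new [(3,3)] -> total=1
Click 2 (3,2) count=2: revealed 1 new [(3,2)] -> total=2
Click 3 (0,0) count=0: revealed 4 new [(0,0) (0,1) (1,0) (1,1)] -> total=6
Click 4 (2,3) count=3: revealed 1 new [(2,3)] -> total=7

Answer: 7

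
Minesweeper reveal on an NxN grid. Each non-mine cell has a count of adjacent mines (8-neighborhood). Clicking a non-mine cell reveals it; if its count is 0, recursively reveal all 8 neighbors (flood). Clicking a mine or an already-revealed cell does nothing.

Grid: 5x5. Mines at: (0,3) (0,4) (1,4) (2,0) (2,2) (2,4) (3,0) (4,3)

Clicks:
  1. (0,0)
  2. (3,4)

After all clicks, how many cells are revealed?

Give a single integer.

Answer: 7

Derivation:
Click 1 (0,0) count=0: revealed 6 new [(0,0) (0,1) (0,2) (1,0) (1,1) (1,2)] -> total=6
Click 2 (3,4) count=2: revealed 1 new [(3,4)] -> total=7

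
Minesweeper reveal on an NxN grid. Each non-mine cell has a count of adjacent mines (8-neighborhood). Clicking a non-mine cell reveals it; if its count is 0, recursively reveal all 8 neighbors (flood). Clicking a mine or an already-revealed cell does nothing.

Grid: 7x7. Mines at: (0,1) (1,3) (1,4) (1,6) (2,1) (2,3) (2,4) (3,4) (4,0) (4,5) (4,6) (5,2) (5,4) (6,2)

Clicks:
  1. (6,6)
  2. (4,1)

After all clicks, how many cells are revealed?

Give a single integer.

Answer: 5

Derivation:
Click 1 (6,6) count=0: revealed 4 new [(5,5) (5,6) (6,5) (6,6)] -> total=4
Click 2 (4,1) count=2: revealed 1 new [(4,1)] -> total=5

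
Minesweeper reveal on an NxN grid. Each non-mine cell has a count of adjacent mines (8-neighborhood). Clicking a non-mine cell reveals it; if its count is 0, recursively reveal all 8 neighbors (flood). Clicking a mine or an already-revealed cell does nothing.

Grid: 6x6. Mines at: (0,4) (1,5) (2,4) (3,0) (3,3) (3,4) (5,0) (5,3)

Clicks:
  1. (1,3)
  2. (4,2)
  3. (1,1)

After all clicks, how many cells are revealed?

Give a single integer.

Answer: 13

Derivation:
Click 1 (1,3) count=2: revealed 1 new [(1,3)] -> total=1
Click 2 (4,2) count=2: revealed 1 new [(4,2)] -> total=2
Click 3 (1,1) count=0: revealed 11 new [(0,0) (0,1) (0,2) (0,3) (1,0) (1,1) (1,2) (2,0) (2,1) (2,2) (2,3)] -> total=13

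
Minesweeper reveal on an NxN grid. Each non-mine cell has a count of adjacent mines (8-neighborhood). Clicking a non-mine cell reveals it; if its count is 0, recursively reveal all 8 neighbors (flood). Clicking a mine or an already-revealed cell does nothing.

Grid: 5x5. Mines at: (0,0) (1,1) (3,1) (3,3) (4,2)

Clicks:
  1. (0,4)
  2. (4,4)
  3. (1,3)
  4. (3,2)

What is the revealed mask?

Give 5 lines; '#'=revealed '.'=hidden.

Click 1 (0,4) count=0: revealed 9 new [(0,2) (0,3) (0,4) (1,2) (1,3) (1,4) (2,2) (2,3) (2,4)] -> total=9
Click 2 (4,4) count=1: revealed 1 new [(4,4)] -> total=10
Click 3 (1,3) count=0: revealed 0 new [(none)] -> total=10
Click 4 (3,2) count=3: revealed 1 new [(3,2)] -> total=11

Answer: ..###
..###
..###
..#..
....#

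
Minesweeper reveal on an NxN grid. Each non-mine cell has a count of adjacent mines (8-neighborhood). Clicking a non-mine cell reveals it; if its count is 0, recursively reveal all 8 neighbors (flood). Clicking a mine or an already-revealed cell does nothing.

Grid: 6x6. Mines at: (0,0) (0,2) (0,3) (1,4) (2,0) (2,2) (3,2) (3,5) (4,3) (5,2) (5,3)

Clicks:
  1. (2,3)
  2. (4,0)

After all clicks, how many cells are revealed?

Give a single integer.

Click 1 (2,3) count=3: revealed 1 new [(2,3)] -> total=1
Click 2 (4,0) count=0: revealed 6 new [(3,0) (3,1) (4,0) (4,1) (5,0) (5,1)] -> total=7

Answer: 7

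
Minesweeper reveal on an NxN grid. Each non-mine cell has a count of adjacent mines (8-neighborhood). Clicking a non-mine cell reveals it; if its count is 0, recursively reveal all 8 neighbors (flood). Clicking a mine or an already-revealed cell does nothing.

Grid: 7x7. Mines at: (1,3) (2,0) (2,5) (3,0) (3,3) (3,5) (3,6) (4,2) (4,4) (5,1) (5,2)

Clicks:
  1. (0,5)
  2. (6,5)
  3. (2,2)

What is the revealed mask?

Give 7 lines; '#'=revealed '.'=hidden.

Answer: ....###
....###
..#....
.......
.....##
...####
...####

Derivation:
Click 1 (0,5) count=0: revealed 6 new [(0,4) (0,5) (0,6) (1,4) (1,5) (1,6)] -> total=6
Click 2 (6,5) count=0: revealed 10 new [(4,5) (4,6) (5,3) (5,4) (5,5) (5,6) (6,3) (6,4) (6,5) (6,6)] -> total=16
Click 3 (2,2) count=2: revealed 1 new [(2,2)] -> total=17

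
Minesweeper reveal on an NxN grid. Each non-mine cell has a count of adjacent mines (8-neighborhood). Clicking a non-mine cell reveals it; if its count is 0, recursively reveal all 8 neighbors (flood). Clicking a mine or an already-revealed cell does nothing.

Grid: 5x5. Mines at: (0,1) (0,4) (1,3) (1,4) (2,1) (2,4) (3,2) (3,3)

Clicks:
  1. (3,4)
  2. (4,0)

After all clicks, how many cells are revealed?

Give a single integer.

Answer: 5

Derivation:
Click 1 (3,4) count=2: revealed 1 new [(3,4)] -> total=1
Click 2 (4,0) count=0: revealed 4 new [(3,0) (3,1) (4,0) (4,1)] -> total=5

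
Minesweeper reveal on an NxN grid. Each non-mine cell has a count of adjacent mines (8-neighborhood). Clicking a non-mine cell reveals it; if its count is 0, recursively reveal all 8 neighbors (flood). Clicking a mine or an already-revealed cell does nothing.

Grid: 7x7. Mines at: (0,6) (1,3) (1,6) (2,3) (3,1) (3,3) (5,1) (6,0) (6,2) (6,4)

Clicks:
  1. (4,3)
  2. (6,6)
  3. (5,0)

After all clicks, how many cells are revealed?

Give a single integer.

Click 1 (4,3) count=1: revealed 1 new [(4,3)] -> total=1
Click 2 (6,6) count=0: revealed 14 new [(2,4) (2,5) (2,6) (3,4) (3,5) (3,6) (4,4) (4,5) (4,6) (5,4) (5,5) (5,6) (6,5) (6,6)] -> total=15
Click 3 (5,0) count=2: revealed 1 new [(5,0)] -> total=16

Answer: 16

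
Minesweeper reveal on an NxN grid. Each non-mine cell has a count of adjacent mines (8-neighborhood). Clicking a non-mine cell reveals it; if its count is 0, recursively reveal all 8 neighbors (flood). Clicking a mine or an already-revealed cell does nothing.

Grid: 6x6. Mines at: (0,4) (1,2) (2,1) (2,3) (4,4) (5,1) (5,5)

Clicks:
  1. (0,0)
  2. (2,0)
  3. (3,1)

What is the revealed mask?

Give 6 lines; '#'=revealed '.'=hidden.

Click 1 (0,0) count=0: revealed 4 new [(0,0) (0,1) (1,0) (1,1)] -> total=4
Click 2 (2,0) count=1: revealed 1 new [(2,0)] -> total=5
Click 3 (3,1) count=1: revealed 1 new [(3,1)] -> total=6

Answer: ##....
##....
#.....
.#....
......
......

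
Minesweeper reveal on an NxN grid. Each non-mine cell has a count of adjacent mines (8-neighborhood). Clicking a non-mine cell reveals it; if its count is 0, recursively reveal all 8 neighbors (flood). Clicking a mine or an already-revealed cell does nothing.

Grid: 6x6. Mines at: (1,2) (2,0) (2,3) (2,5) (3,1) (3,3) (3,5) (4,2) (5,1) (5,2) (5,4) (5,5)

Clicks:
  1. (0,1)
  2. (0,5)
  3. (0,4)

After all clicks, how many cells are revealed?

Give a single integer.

Click 1 (0,1) count=1: revealed 1 new [(0,1)] -> total=1
Click 2 (0,5) count=0: revealed 6 new [(0,3) (0,4) (0,5) (1,3) (1,4) (1,5)] -> total=7
Click 3 (0,4) count=0: revealed 0 new [(none)] -> total=7

Answer: 7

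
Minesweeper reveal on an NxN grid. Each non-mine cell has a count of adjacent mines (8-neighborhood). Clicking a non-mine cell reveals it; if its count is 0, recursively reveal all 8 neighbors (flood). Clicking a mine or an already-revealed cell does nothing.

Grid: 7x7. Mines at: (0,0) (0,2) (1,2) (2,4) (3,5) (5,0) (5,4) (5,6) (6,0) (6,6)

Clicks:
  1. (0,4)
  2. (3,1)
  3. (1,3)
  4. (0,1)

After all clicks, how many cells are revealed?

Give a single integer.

Click 1 (0,4) count=0: revealed 10 new [(0,3) (0,4) (0,5) (0,6) (1,3) (1,4) (1,5) (1,6) (2,5) (2,6)] -> total=10
Click 2 (3,1) count=0: revealed 20 new [(1,0) (1,1) (2,0) (2,1) (2,2) (2,3) (3,0) (3,1) (3,2) (3,3) (4,0) (4,1) (4,2) (4,3) (5,1) (5,2) (5,3) (6,1) (6,2) (6,3)] -> total=30
Click 3 (1,3) count=3: revealed 0 new [(none)] -> total=30
Click 4 (0,1) count=3: revealed 1 new [(0,1)] -> total=31

Answer: 31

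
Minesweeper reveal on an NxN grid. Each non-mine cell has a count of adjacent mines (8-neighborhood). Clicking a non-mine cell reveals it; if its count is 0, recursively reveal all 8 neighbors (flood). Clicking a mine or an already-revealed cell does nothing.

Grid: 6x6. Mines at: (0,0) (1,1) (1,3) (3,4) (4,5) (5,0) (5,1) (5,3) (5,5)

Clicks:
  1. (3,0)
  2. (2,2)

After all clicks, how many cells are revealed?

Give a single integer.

Answer: 12

Derivation:
Click 1 (3,0) count=0: revealed 12 new [(2,0) (2,1) (2,2) (2,3) (3,0) (3,1) (3,2) (3,3) (4,0) (4,1) (4,2) (4,3)] -> total=12
Click 2 (2,2) count=2: revealed 0 new [(none)] -> total=12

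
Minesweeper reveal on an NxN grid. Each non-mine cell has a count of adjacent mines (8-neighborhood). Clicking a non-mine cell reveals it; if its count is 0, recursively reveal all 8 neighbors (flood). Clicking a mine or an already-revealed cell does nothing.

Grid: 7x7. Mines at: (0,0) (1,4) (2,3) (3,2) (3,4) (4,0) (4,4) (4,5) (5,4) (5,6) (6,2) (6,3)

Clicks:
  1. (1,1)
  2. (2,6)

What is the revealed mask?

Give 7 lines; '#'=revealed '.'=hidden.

Click 1 (1,1) count=1: revealed 1 new [(1,1)] -> total=1
Click 2 (2,6) count=0: revealed 8 new [(0,5) (0,6) (1,5) (1,6) (2,5) (2,6) (3,5) (3,6)] -> total=9

Answer: .....##
.#...##
.....##
.....##
.......
.......
.......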